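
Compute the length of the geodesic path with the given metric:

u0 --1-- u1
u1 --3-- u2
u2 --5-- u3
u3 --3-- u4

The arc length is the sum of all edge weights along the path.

Arc length = 1 + 3 + 5 + 3 = 12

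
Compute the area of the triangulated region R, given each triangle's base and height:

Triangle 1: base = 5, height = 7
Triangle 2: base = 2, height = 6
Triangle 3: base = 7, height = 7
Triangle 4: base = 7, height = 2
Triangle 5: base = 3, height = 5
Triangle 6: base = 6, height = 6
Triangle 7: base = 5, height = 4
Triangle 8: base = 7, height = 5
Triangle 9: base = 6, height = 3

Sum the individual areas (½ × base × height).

(1/2)×5×7 + (1/2)×2×6 + (1/2)×7×7 + (1/2)×7×2 + (1/2)×3×5 + (1/2)×6×6 + (1/2)×5×4 + (1/2)×7×5 + (1/2)×6×3 = 117.0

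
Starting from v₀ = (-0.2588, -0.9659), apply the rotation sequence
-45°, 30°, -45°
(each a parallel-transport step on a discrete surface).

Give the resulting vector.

Total rotation: (-45°) + 30° + (-45°) = -60°. Final vector: (-0.9659, -0.2588)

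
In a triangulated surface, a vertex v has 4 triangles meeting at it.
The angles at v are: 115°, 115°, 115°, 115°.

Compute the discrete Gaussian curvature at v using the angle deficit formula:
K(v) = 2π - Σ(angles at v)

Sum of angles = 460°. K = 360° - 460° = -100° = -5π/9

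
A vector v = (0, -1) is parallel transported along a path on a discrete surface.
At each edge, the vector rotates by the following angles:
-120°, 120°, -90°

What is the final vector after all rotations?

Total rotation: (-120°) + 120° + (-90°) = -90°. Final vector: (-1, 0)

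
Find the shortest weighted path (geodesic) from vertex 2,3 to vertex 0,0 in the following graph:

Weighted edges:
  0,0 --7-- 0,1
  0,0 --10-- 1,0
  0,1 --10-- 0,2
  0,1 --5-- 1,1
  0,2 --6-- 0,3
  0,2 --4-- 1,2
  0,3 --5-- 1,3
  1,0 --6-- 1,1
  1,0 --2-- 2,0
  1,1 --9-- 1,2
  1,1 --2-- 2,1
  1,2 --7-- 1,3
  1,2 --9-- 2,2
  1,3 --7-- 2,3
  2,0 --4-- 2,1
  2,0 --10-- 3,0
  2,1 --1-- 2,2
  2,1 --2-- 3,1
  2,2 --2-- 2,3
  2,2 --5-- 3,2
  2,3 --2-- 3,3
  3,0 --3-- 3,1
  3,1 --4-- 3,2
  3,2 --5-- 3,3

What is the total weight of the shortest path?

Shortest path: 2,3 → 2,2 → 2,1 → 1,1 → 0,1 → 0,0, total weight = 17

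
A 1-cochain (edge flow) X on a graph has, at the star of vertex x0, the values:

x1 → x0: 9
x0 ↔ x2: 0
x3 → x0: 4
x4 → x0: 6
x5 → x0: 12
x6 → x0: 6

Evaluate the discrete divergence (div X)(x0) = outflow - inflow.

Divergence = sum of outgoing flows = (-9) + 0 + (-4) + (-6) + (-12) + (-6) = -37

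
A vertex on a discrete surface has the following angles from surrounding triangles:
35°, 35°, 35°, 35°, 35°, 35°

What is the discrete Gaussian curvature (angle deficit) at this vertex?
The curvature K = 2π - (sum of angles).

Sum of angles = 210°. K = 360° - 210° = 150° = 5π/6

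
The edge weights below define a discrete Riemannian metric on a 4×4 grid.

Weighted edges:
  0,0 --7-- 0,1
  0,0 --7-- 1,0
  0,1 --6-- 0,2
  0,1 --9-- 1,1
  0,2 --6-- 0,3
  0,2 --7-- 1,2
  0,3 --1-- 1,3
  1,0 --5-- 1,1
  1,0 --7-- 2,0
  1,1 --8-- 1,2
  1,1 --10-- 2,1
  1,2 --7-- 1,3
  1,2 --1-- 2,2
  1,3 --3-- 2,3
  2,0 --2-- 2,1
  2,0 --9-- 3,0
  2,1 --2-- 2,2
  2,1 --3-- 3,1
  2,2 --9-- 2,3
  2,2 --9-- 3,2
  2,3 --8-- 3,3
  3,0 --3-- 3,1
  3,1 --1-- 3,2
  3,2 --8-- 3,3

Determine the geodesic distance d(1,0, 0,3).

Shortest path: 1,0 → 2,0 → 2,1 → 2,2 → 1,2 → 1,3 → 0,3, total weight = 20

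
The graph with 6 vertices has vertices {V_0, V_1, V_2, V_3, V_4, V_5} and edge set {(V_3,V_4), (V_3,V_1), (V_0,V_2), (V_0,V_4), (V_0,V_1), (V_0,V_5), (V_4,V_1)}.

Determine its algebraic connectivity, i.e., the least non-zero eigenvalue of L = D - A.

Degrees: deg(V_0) = 4, deg(V_1) = 3, deg(V_2) = 1, deg(V_3) = 2, deg(V_4) = 3, deg(V_5) = 1.
L = D − A with rows/columns ordered (V_0, V_1, V_2, V_3, V_4, V_5):
  [ 4, -1, -1,  0, -1, -1]
  [-1,  3,  0, -1, -1,  0]
  [-1,  0,  1,  0,  0,  0]
  [ 0, -1,  0,  2, -1,  0]
  [-1, -1,  0, -1,  3,  0]
  [-1,  0,  0,  0,  0,  1]
Characteristic polynomial: det(λI − L) = λ(λ² − 6λ + 4)(λ − 1)(λ − 3)(λ − 4).
Roots: λ = 0; (λ² − 6λ + 4) = 0 ⇒ λ = 3 ± √5 ≈ 0.7639, 5.2361; (λ − 1) = 0 ⇒ λ = 1; (λ − 3) = 0 ⇒ λ = 3; (λ − 4) = 0 ⇒ λ = 4.
(Check: the roots sum (with multiplicity) to 14, matching trace L = Σdeg = 2·7 = 14.)
Laplacian eigenvalues: [0.0, 0.7639, 1.0, 3.0, 4.0, 5.2361]. Algebraic connectivity (smallest non-zero eigenvalue) = 0.7639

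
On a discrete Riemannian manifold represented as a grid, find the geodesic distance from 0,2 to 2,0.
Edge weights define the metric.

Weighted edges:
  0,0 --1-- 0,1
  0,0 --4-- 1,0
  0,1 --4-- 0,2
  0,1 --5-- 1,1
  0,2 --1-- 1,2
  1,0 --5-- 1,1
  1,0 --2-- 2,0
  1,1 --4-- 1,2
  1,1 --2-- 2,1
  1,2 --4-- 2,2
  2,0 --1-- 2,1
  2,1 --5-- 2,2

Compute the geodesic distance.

Shortest path: 0,2 → 1,2 → 1,1 → 2,1 → 2,0, total weight = 8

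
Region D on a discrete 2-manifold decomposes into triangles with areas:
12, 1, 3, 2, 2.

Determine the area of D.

12 + 1 + 3 + 2 + 2 = 20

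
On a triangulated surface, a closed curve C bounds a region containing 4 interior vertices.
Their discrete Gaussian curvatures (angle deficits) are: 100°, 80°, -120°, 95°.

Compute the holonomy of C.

Holonomy = total enclosed curvature = 100° + 80° + (-120°) + 95° = 155°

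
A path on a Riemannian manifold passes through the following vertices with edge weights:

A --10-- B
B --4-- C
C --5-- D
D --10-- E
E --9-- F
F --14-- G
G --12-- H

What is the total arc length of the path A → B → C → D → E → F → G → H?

Arc length = 10 + 4 + 5 + 10 + 9 + 14 + 12 = 64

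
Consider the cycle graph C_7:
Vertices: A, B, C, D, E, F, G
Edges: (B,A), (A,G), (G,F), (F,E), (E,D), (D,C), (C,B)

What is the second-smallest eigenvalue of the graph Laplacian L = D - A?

The cycle graph C_n has Laplacian eigenvalues λ_k = 2 − 2cos(2πk/n), k = 0, 1, …, n−1. Here n = 7:
k=0: 2 − 2cos(0) = 0.0; k=1: 2 − 2cos(2π/7) = 0.753; k=2: 2 − 2cos(4π/7) = 2.445; k=3: 2 − 2cos(6π/7) = 3.8019; k=4: 2 − 2cos(8π/7) = 3.8019; k=5: 2 − 2cos(10π/7) = 2.445; k=6: 2 − 2cos(12π/7) = 0.753.
Laplacian eigenvalues: [0.0, 0.753, 0.753, 2.445, 2.445, 3.8019, 3.8019]. Algebraic connectivity (smallest non-zero eigenvalue) = 0.753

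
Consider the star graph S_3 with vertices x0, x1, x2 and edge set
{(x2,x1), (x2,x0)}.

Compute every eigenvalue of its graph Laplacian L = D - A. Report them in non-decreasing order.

The star S_3 is the complete bipartite graph K_{1,2} (one hub of degree 2, 2 leaves of degree 1). The Laplacian spectrum of K_{p,q} is 0, p (multiplicity q−1), q (multiplicity p−1), p+q. With p = 1, q = 2: 0 once, 1 with multiplicity 1, and 3 once. (Check: trace L = sum of degrees = 4 = 1·1 + 3.)
Laplacian eigenvalues (increasing order): [0.0, 1.0, 3.0]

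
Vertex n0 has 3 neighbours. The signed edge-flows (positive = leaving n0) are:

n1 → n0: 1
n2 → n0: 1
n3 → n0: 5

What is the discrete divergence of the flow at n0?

Divergence = sum of outgoing flows = (-1) + (-1) + (-5) = -7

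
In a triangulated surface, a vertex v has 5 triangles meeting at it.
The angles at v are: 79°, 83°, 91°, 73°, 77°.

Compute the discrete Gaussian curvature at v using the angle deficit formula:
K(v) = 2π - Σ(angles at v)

Sum of angles = 403°. K = 360° - 403° = -43° = -43π/180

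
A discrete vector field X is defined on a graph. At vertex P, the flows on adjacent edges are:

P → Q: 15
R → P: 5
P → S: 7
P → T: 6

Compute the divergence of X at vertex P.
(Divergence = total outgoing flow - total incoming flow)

Divergence = sum of outgoing flows = 15 + (-5) + 7 + 6 = 23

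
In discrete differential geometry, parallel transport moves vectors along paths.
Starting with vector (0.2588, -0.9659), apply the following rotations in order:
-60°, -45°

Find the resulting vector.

Total rotation: (-60°) + (-45°) = -105°. Final vector: (-1, 0)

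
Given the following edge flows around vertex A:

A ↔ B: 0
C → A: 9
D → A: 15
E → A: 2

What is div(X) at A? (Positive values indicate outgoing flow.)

Divergence = sum of outgoing flows = 0 + (-9) + (-15) + (-2) = -26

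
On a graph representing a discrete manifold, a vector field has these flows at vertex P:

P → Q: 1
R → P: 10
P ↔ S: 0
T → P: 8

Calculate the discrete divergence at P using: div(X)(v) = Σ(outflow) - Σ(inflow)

Divergence = sum of outgoing flows = 1 + (-10) + 0 + (-8) = -17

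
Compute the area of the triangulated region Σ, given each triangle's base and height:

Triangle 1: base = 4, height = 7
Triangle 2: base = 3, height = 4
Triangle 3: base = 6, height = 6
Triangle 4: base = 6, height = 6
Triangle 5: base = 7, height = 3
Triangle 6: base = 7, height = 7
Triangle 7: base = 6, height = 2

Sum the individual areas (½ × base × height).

(1/2)×4×7 + (1/2)×3×4 + (1/2)×6×6 + (1/2)×6×6 + (1/2)×7×3 + (1/2)×7×7 + (1/2)×6×2 = 97.0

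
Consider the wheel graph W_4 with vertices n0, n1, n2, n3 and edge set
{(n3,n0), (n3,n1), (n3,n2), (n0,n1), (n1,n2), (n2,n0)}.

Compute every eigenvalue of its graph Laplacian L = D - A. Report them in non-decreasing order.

The wheel W_4 is the join K_1 ∨ C_3 (a hub joined to every vertex of a cycle of length 3). For a join G ∨ H (G on p vertices, H on q vertices) the Laplacian spectrum is 0, p+q, the eigenvalues of L(G) other than one 0 each shifted by +q, and the eigenvalues of L(H) other than one 0 each shifted by +p. With G = K_1 (p = 1, nothing left after dropping its 0) and H = C_3 (q = 3, eigenvalues 2 − 2cos(2πk/3), k = 0, …, 2; drop k = 0), the spectrum of W_4 is 0, 4, and 1 + (2 − 2cos(2πk/3)) = 3 − 2cos(2πk/3) for k = 1, …, 2:
k=1: 3 − 2cos(2π/3) = 4.0; k=2: 3 − 2cos(4π/3) = 4.0.
Laplacian eigenvalues (increasing order): [0.0, 4.0, 4.0, 4.0]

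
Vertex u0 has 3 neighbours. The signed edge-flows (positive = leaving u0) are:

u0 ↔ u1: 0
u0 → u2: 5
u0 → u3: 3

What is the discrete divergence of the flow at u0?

Divergence = sum of outgoing flows = 0 + 5 + 3 = 8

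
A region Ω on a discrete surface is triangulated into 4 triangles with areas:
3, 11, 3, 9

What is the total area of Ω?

3 + 11 + 3 + 9 = 26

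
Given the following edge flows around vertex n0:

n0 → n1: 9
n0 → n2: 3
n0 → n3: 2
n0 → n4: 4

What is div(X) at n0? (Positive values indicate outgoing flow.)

Divergence = sum of outgoing flows = 9 + 3 + 2 + 4 = 18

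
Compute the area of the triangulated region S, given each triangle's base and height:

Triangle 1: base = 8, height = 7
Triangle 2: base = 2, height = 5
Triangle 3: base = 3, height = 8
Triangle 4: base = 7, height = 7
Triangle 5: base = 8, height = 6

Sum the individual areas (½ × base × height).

(1/2)×8×7 + (1/2)×2×5 + (1/2)×3×8 + (1/2)×7×7 + (1/2)×8×6 = 93.5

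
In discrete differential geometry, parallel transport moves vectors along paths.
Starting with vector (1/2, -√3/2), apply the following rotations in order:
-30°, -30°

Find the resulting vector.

Total rotation: (-30°) + (-30°) = -60°. Final vector: (-0.5000, -0.8660)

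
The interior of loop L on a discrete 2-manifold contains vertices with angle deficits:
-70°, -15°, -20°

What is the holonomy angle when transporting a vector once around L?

Holonomy = total enclosed curvature = (-70°) + (-15°) + (-20°) = -105°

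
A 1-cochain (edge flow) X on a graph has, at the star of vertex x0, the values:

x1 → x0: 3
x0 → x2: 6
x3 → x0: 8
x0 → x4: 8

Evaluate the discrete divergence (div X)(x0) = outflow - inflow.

Divergence = sum of outgoing flows = (-3) + 6 + (-8) + 8 = 3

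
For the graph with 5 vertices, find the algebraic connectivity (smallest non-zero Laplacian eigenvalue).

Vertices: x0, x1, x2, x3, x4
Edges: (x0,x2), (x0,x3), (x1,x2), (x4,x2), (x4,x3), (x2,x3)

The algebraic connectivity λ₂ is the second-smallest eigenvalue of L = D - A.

Degrees: deg(x0) = 2, deg(x1) = 1, deg(x2) = 4, deg(x3) = 3, deg(x4) = 2.
L = D − A with rows/columns ordered (x0, x1, x2, x3, x4):
  [ 2,  0, -1, -1,  0]
  [ 0,  1, -1,  0,  0]
  [-1, -1,  4, -1, -1]
  [-1,  0, -1,  3, -1]
  [ 0,  0, -1, -1,  2]
Characteristic polynomial: det(λI − L) = λ(λ − 1)(λ − 2)(λ − 4)(λ − 5).
Roots: λ = 0; (λ − 1) = 0 ⇒ λ = 1; (λ − 2) = 0 ⇒ λ = 2; (λ − 4) = 0 ⇒ λ = 4; (λ − 5) = 0 ⇒ λ = 5.
(Check: the roots sum (with multiplicity) to 12, matching trace L = Σdeg = 2·6 = 12.)
Laplacian eigenvalues: [0.0, 1.0, 2.0, 4.0, 5.0]. Algebraic connectivity (smallest non-zero eigenvalue) = 1.0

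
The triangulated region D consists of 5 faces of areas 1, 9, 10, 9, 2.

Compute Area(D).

1 + 9 + 10 + 9 + 2 = 31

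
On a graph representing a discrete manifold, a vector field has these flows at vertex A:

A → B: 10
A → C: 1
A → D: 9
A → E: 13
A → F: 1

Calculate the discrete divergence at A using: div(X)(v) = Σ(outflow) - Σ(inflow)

Divergence = sum of outgoing flows = 10 + 1 + 9 + 13 + 1 = 34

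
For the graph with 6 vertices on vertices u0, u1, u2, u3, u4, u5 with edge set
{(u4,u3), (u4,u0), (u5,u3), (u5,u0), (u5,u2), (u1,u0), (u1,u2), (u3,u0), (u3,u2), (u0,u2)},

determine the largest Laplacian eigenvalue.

Degrees: deg(u0) = 5, deg(u1) = 2, deg(u2) = 4, deg(u3) = 4, deg(u4) = 2, deg(u5) = 3.
L = D − A with rows/columns ordered (u0, u1, u2, u3, u4, u5):
  [ 5, -1, -1, -1, -1, -1]
  [-1,  2, -1,  0,  0,  0]
  [-1, -1,  4, -1,  0, -1]
  [-1,  0, -1,  4, -1, -1]
  [-1,  0,  0, -1,  2,  0]
  [-1,  0, -1, -1,  0,  3]
Characteristic polynomial: det(λI − L) = λ(λ² − 7λ + 9)(λ² − 7λ + 11)(λ − 6).
Roots: λ = 0; (λ² − 7λ + 9) = 0 ⇒ λ = (7 ± √13)/2 ≈ 1.6972, 5.3028; (λ² − 7λ + 11) = 0 ⇒ λ = (7 ± √5)/2 ≈ 2.382, 4.618; (λ − 6) = 0 ⇒ λ = 6.
(Check: the roots sum (with multiplicity) to 20, matching trace L = Σdeg = 2·10 = 20.)
Laplacian eigenvalues: [0.0, 1.6972, 2.382, 4.618, 5.3028, 6.0]. Largest eigenvalue (spectral radius) = 6.0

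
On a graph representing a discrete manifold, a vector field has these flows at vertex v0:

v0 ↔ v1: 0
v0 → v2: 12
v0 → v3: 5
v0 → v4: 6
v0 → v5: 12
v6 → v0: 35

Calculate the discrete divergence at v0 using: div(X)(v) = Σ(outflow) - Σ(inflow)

Divergence = sum of outgoing flows = 0 + 12 + 5 + 6 + 12 + (-35) = 0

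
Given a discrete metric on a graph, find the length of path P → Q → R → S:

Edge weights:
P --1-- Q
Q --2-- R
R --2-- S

Arc length = 1 + 2 + 2 = 5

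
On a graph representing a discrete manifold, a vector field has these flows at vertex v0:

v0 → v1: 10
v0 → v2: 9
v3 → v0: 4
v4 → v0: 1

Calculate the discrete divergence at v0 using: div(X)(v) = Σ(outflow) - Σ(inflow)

Divergence = sum of outgoing flows = 10 + 9 + (-4) + (-1) = 14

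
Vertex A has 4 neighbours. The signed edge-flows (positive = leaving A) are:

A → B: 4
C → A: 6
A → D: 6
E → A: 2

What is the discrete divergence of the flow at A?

Divergence = sum of outgoing flows = 4 + (-6) + 6 + (-2) = 2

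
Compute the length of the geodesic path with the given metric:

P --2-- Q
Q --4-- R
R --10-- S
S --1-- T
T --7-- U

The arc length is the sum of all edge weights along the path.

Arc length = 2 + 4 + 10 + 1 + 7 = 24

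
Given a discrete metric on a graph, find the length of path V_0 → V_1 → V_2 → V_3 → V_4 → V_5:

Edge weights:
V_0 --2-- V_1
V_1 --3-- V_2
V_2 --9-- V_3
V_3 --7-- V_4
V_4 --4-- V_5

Arc length = 2 + 3 + 9 + 7 + 4 = 25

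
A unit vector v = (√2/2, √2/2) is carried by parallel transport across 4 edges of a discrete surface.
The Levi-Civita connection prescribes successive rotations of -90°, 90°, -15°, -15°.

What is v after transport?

Total rotation: (-90°) + 90° + (-15°) + (-15°) = -30°. Final vector: (0.9659, 0.2588)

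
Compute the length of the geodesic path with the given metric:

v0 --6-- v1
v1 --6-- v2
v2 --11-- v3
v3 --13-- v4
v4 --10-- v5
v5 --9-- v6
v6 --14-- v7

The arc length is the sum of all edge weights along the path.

Arc length = 6 + 6 + 11 + 13 + 10 + 9 + 14 = 69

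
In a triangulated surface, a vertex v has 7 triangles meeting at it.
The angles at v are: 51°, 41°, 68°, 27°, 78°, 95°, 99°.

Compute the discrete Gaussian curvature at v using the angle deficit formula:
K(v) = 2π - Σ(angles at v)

Sum of angles = 459°. K = 360° - 459° = -99° = -11π/20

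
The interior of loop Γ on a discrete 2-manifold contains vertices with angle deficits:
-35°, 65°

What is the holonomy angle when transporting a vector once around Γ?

Holonomy = total enclosed curvature = (-35°) + 65° = 30°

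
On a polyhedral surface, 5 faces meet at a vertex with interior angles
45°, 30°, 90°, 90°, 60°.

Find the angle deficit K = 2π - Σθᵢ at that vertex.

Sum of angles = 315°. K = 360° - 315° = 45° = π/4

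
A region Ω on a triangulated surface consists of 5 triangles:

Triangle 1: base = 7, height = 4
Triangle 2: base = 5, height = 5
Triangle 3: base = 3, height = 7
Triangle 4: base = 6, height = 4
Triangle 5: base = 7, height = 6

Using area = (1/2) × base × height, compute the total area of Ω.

(1/2)×7×4 + (1/2)×5×5 + (1/2)×3×7 + (1/2)×6×4 + (1/2)×7×6 = 70.0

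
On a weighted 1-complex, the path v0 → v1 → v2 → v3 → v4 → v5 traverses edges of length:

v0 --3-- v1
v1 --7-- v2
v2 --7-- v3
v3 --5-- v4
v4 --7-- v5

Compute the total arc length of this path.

Arc length = 3 + 7 + 7 + 5 + 7 = 29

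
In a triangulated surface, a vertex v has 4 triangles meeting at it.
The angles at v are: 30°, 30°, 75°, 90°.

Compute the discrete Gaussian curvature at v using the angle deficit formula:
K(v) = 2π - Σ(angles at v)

Sum of angles = 225°. K = 360° - 225° = 135° = 3π/4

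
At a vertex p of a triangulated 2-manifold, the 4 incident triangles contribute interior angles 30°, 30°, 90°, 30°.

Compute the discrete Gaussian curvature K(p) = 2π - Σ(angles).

Sum of angles = 180°. K = 360° - 180° = 180°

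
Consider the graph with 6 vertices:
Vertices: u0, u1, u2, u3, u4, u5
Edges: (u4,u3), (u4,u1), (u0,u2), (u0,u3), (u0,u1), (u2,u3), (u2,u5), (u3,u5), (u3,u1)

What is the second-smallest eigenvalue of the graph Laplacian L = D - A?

Degrees: deg(u0) = 3, deg(u1) = 3, deg(u2) = 3, deg(u3) = 5, deg(u4) = 2, deg(u5) = 2.
L = D − A with rows/columns ordered (u0, u1, u2, u3, u4, u5):
  [ 3, -1, -1, -1,  0,  0]
  [-1,  3,  0, -1, -1,  0]
  [-1,  0,  3, -1,  0, -1]
  [-1, -1, -1,  5, -1, -1]
  [ 0, -1,  0, -1,  2,  0]
  [ 0,  0, -1, -1,  0,  2]
Characteristic polynomial: det(λI − L) = λ(λ² − 5λ + 5)(λ² − 7λ + 11)(λ − 6).
Roots: λ = 0; (λ² − 5λ + 5) = 0 ⇒ λ = (5 ± √5)/2 ≈ 1.382, 3.618; (λ² − 7λ + 11) = 0 ⇒ λ = (7 ± √5)/2 ≈ 2.382, 4.618; (λ − 6) = 0 ⇒ λ = 6.
(Check: the roots sum (with multiplicity) to 18, matching trace L = Σdeg = 2·9 = 18.)
Laplacian eigenvalues: [0.0, 1.382, 2.382, 3.618, 4.618, 6.0]. Algebraic connectivity (smallest non-zero eigenvalue) = 1.382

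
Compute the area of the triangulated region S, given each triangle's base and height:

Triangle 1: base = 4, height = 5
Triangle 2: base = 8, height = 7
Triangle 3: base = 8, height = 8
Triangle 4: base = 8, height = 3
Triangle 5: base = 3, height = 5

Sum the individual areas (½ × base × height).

(1/2)×4×5 + (1/2)×8×7 + (1/2)×8×8 + (1/2)×8×3 + (1/2)×3×5 = 89.5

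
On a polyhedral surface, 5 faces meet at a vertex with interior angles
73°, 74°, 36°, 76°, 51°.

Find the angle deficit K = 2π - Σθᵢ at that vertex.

Sum of angles = 310°. K = 360° - 310° = 50° = 5π/18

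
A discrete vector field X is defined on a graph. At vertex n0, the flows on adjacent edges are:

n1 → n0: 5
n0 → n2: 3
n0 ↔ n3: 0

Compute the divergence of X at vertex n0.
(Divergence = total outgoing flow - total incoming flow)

Divergence = sum of outgoing flows = (-5) + 3 + 0 = -2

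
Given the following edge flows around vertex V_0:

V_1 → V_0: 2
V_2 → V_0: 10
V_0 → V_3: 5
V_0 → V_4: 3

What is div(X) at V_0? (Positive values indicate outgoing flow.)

Divergence = sum of outgoing flows = (-2) + (-10) + 5 + 3 = -4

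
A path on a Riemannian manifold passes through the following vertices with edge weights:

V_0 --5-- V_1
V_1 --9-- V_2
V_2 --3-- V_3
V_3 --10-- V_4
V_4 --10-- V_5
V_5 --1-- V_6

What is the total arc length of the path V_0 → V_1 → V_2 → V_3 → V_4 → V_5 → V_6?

Arc length = 5 + 9 + 3 + 10 + 10 + 1 = 38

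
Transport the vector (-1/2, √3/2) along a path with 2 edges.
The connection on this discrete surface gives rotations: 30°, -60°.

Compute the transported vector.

Total rotation: 30° + (-60°) = -30°. Final vector: (0, 1)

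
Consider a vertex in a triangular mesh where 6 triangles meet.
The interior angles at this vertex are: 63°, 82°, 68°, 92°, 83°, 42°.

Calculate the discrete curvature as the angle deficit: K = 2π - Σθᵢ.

Sum of angles = 430°. K = 360° - 430° = -70° = -7π/18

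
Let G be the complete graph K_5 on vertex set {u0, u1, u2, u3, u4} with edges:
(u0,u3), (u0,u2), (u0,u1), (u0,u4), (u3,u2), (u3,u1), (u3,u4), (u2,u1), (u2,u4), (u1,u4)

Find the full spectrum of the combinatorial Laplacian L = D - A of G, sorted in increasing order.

For the complete graph K_n, L = nI − J (J = all-ones matrix). J has eigenvalues n (once, eigenvector 𝟙) and 0 (multiplicity n−1), so L has eigenvalues 0 (once) and n (multiplicity n−1). Here n = 5: eigenvalue 0 once and 5 with multiplicity 4.
Laplacian eigenvalues (increasing order): [0.0, 5.0, 5.0, 5.0, 5.0]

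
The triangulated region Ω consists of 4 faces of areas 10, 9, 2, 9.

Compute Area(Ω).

10 + 9 + 2 + 9 = 30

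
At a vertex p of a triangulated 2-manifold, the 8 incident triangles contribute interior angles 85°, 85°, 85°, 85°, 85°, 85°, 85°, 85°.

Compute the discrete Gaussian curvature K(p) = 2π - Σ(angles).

Sum of angles = 680°. K = 360° - 680° = -320° = -16π/9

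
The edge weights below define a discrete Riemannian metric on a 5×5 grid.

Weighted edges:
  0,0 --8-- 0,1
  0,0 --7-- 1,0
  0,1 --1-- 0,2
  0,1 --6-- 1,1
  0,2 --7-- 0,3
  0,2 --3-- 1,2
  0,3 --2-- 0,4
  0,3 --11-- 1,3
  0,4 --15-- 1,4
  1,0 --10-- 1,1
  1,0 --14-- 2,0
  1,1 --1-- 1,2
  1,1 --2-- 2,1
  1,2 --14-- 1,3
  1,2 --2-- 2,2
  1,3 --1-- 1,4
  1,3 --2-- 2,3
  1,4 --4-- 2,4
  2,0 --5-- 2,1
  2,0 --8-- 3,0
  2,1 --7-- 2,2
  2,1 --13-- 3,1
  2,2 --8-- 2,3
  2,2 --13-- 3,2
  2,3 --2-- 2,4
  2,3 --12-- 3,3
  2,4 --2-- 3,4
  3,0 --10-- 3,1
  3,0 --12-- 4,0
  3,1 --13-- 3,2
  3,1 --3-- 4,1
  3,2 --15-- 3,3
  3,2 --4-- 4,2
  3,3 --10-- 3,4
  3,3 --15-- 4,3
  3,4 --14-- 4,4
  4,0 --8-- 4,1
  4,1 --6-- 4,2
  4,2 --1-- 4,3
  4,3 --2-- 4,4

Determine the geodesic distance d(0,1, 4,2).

Shortest path: 0,1 → 0,2 → 1,2 → 2,2 → 3,2 → 4,2, total weight = 23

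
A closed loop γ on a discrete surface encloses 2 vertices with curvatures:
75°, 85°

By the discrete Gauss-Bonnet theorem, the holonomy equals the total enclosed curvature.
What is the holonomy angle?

Holonomy = total enclosed curvature = 75° + 85° = 160°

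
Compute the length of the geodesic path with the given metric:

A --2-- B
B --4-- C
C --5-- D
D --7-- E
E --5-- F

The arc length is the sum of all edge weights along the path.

Arc length = 2 + 4 + 5 + 7 + 5 = 23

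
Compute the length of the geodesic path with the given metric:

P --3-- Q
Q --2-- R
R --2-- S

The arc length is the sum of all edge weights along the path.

Arc length = 3 + 2 + 2 = 7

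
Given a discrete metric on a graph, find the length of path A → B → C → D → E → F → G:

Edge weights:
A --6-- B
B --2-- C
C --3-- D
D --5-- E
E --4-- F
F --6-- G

Arc length = 6 + 2 + 3 + 5 + 4 + 6 = 26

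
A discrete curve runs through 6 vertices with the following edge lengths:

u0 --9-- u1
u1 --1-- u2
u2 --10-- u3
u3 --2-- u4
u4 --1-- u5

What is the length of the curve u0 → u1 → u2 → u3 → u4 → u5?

Arc length = 9 + 1 + 10 + 2 + 1 = 23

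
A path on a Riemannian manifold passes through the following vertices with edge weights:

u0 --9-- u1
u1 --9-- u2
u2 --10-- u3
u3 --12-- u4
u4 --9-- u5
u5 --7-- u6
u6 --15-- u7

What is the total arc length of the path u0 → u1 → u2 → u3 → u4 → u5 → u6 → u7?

Arc length = 9 + 9 + 10 + 12 + 9 + 7 + 15 = 71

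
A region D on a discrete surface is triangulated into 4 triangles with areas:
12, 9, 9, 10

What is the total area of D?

12 + 9 + 9 + 10 = 40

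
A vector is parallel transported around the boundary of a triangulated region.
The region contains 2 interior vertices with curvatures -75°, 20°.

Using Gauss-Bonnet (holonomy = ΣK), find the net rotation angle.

Holonomy = total enclosed curvature = (-75°) + 20° = -55°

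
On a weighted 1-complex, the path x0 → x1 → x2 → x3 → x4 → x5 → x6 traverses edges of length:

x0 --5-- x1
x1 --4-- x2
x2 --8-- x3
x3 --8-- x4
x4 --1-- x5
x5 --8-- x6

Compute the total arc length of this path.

Arc length = 5 + 4 + 8 + 8 + 1 + 8 = 34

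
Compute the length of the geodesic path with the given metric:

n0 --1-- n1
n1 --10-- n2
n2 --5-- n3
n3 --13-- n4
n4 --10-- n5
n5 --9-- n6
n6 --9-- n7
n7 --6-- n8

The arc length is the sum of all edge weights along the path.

Arc length = 1 + 10 + 5 + 13 + 10 + 9 + 9 + 6 = 63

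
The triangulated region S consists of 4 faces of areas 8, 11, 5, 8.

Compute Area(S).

8 + 11 + 5 + 8 = 32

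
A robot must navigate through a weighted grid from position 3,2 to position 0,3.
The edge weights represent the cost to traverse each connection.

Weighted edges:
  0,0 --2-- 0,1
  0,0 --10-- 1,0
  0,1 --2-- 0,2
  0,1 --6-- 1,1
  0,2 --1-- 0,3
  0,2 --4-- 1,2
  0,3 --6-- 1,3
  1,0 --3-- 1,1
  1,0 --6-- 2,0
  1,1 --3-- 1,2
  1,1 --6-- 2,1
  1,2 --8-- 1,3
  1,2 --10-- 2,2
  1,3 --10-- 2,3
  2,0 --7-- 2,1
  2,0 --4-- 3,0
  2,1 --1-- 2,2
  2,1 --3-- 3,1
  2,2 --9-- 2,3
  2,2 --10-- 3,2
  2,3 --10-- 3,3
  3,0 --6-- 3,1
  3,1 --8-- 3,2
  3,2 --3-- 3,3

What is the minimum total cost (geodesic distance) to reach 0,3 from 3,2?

Shortest path: 3,2 → 2,2 → 1,2 → 0,2 → 0,3, total weight = 25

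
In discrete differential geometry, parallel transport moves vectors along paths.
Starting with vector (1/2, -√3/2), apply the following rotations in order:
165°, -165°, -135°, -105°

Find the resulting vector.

Total rotation: 165° + (-165°) + (-135°) + (-105°) = -240° ≡ 120° (mod 360°). Final vector: (0.5000, 0.8660)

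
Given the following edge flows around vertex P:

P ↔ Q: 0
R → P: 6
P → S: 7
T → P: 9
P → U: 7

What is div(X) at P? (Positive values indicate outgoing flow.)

Divergence = sum of outgoing flows = 0 + (-6) + 7 + (-9) + 7 = -1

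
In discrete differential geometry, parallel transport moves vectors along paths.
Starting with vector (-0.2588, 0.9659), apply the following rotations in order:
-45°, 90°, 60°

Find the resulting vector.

Total rotation: (-45°) + 90° + 60° = 105°. Final vector: (-0.8660, -0.5000)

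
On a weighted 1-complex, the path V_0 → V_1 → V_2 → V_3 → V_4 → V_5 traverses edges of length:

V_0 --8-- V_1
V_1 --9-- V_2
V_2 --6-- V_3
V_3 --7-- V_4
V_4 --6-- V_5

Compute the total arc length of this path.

Arc length = 8 + 9 + 6 + 7 + 6 = 36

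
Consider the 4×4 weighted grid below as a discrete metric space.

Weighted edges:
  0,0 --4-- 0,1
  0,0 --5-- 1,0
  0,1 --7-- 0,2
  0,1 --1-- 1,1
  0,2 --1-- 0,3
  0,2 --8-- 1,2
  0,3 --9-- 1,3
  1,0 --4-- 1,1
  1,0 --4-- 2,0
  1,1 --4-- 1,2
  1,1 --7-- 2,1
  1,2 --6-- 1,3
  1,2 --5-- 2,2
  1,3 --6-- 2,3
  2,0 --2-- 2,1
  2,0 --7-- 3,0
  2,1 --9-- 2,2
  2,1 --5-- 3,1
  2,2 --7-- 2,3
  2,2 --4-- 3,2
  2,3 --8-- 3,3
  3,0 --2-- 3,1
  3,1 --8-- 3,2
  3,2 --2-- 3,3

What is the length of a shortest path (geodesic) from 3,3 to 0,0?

Shortest path: 3,3 → 3,2 → 2,2 → 1,2 → 1,1 → 0,1 → 0,0, total weight = 20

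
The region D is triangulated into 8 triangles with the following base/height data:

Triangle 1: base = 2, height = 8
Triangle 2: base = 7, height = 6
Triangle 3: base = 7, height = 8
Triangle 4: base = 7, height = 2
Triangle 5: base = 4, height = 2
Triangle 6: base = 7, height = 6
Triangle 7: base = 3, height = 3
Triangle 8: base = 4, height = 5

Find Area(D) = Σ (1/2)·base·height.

(1/2)×2×8 + (1/2)×7×6 + (1/2)×7×8 + (1/2)×7×2 + (1/2)×4×2 + (1/2)×7×6 + (1/2)×3×3 + (1/2)×4×5 = 103.5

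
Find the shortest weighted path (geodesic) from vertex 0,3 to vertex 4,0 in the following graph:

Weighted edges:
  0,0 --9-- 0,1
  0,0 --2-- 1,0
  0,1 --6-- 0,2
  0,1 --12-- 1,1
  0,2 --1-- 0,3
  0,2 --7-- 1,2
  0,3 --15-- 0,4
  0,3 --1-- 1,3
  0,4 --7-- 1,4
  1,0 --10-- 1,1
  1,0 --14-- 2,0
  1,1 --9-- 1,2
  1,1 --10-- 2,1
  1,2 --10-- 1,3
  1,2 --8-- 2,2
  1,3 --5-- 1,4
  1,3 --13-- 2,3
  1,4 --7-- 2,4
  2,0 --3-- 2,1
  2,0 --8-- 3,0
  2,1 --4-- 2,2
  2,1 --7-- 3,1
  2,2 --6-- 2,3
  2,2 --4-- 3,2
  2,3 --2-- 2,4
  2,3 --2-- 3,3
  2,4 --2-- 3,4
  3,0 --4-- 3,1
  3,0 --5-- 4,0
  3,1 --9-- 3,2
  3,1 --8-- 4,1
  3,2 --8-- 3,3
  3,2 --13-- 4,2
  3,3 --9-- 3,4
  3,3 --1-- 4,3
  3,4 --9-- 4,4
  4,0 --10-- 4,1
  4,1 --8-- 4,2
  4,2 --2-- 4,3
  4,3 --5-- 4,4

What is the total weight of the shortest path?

Shortest path: 0,3 → 0,2 → 1,2 → 2,2 → 2,1 → 2,0 → 3,0 → 4,0, total weight = 36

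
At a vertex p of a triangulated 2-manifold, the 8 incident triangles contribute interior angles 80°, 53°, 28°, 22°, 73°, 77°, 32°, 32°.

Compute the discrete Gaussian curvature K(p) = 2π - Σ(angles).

Sum of angles = 397°. K = 360° - 397° = -37° = -37π/180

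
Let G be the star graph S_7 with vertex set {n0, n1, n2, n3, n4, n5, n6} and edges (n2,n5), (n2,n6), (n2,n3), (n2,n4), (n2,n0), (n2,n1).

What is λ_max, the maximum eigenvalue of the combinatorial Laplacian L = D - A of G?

The star S_7 is the complete bipartite graph K_{1,6} (one hub of degree 6, 6 leaves of degree 1). The Laplacian spectrum of K_{p,q} is 0, p (multiplicity q−1), q (multiplicity p−1), p+q. With p = 1, q = 6: 0 once, 1 with multiplicity 5, and 7 once. (Check: trace L = sum of degrees = 12 = 5·1 + 7.)
Laplacian eigenvalues: [0.0, 1.0, 1.0, 1.0, 1.0, 1.0, 7.0]. Largest eigenvalue (spectral radius) = 7.0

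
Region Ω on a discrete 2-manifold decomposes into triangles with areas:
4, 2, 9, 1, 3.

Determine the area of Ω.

4 + 2 + 9 + 1 + 3 = 19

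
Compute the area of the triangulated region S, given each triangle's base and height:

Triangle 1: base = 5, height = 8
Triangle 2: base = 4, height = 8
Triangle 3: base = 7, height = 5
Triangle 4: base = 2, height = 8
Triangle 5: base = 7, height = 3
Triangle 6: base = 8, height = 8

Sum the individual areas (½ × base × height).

(1/2)×5×8 + (1/2)×4×8 + (1/2)×7×5 + (1/2)×2×8 + (1/2)×7×3 + (1/2)×8×8 = 104.0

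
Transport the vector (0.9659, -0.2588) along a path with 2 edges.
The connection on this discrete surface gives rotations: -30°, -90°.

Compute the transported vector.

Total rotation: (-30°) + (-90°) = -120°. Final vector: (-0.7071, -0.7071)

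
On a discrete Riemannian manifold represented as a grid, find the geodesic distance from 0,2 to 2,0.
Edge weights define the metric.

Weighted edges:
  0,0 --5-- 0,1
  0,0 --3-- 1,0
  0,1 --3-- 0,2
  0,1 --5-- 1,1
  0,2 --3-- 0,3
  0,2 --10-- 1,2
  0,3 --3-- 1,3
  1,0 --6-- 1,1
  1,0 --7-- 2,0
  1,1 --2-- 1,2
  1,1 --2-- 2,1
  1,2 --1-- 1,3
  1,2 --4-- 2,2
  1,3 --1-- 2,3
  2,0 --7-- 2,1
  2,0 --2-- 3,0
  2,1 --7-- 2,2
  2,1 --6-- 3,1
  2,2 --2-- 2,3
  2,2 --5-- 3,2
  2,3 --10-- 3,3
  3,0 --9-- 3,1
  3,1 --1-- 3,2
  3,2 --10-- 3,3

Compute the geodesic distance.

Shortest path: 0,2 → 0,1 → 1,1 → 2,1 → 2,0, total weight = 17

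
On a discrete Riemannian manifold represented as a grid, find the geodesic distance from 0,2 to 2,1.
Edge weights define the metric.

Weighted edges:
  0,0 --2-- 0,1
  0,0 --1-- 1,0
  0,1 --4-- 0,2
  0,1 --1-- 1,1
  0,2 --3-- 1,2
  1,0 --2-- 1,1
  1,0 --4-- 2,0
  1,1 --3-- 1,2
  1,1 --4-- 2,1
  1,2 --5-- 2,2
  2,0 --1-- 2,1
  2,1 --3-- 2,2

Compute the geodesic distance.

Shortest path: 0,2 → 0,1 → 1,1 → 2,1, total weight = 9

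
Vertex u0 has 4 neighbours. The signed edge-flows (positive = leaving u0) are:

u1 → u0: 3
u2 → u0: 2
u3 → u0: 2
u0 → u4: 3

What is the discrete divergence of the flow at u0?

Divergence = sum of outgoing flows = (-3) + (-2) + (-2) + 3 = -4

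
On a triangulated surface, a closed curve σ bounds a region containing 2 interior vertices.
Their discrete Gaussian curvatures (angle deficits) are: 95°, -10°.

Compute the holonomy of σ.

Holonomy = total enclosed curvature = 95° + (-10°) = 85°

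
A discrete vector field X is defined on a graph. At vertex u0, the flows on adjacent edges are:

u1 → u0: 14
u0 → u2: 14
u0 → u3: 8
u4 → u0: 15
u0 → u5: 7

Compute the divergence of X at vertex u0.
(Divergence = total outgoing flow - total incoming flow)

Divergence = sum of outgoing flows = (-14) + 14 + 8 + (-15) + 7 = 0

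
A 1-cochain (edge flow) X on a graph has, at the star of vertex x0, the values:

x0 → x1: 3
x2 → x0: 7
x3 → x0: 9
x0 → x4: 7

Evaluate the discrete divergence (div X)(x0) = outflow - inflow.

Divergence = sum of outgoing flows = 3 + (-7) + (-9) + 7 = -6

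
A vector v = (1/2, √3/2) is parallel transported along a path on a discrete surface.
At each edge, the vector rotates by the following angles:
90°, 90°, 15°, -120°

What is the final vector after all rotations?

Total rotation: 90° + 90° + 15° + (-120°) = 75°. Final vector: (-0.7071, 0.7071)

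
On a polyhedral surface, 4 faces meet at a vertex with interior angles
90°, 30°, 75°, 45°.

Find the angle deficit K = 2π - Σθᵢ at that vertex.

Sum of angles = 240°. K = 360° - 240° = 120° = 2π/3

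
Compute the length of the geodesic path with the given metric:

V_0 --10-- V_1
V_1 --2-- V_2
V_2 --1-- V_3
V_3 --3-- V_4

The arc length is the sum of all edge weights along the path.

Arc length = 10 + 2 + 1 + 3 = 16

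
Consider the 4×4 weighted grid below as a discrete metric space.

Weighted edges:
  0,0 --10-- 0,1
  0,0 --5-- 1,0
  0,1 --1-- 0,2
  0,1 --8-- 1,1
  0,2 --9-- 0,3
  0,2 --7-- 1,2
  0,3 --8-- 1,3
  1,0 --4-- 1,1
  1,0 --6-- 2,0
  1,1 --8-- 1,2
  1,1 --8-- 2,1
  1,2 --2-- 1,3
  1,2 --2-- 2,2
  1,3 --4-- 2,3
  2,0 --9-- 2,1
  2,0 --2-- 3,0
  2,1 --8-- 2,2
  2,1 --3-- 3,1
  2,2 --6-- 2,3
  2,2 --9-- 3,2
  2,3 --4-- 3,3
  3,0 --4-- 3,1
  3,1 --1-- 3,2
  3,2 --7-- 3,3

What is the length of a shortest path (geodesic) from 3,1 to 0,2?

Shortest path: 3,1 → 3,2 → 2,2 → 1,2 → 0,2, total weight = 19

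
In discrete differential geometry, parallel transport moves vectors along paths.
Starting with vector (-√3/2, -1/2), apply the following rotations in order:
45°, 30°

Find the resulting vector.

Total rotation: 45° + 30° = 75°. Final vector: (0.2588, -0.9659)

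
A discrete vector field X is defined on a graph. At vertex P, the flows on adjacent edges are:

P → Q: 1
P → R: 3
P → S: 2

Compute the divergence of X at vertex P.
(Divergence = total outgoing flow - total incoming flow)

Divergence = sum of outgoing flows = 1 + 3 + 2 = 6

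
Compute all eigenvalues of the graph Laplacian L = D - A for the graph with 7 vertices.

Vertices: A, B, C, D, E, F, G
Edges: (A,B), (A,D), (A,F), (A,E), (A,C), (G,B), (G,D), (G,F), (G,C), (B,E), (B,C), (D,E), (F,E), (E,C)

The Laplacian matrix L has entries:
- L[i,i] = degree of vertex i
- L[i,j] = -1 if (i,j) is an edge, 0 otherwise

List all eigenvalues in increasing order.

Degrees: deg(A) = 5, deg(B) = 4, deg(C) = 4, deg(D) = 3, deg(E) = 5, deg(F) = 3, deg(G) = 4.
L = D − A with rows/columns ordered (A, B, C, D, E, F, G):
  [ 5, -1, -1, -1, -1, -1,  0]
  [-1,  4, -1,  0, -1,  0, -1]
  [-1, -1,  4,  0, -1,  0, -1]
  [-1,  0,  0,  3, -1,  0, -1]
  [-1, -1, -1, -1,  5, -1,  0]
  [-1,  0,  0,  0, -1,  3, -1]
  [ 0, -1, -1, -1,  0, -1,  4]
Characteristic polynomial: det(λI − L) = λ(λ − 3)²(λ − 4)(λ − 5)(λ − 6)(λ − 7).
Roots: λ = 0; (λ − 3) = 0 ⇒ λ = 3 (multiplicity 2); (λ − 4) = 0 ⇒ λ = 4; (λ − 5) = 0 ⇒ λ = 5; (λ − 6) = 0 ⇒ λ = 6; (λ − 7) = 0 ⇒ λ = 7.
(Check: the roots sum (with multiplicity) to 28, matching trace L = Σdeg = 2·14 = 28.)
Laplacian eigenvalues (increasing order): [0.0, 3.0, 3.0, 4.0, 5.0, 6.0, 7.0]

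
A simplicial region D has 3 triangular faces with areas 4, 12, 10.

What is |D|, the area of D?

4 + 12 + 10 = 26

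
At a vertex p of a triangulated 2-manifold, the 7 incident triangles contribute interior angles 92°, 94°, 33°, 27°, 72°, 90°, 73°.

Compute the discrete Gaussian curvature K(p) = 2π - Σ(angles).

Sum of angles = 481°. K = 360° - 481° = -121° = -121π/180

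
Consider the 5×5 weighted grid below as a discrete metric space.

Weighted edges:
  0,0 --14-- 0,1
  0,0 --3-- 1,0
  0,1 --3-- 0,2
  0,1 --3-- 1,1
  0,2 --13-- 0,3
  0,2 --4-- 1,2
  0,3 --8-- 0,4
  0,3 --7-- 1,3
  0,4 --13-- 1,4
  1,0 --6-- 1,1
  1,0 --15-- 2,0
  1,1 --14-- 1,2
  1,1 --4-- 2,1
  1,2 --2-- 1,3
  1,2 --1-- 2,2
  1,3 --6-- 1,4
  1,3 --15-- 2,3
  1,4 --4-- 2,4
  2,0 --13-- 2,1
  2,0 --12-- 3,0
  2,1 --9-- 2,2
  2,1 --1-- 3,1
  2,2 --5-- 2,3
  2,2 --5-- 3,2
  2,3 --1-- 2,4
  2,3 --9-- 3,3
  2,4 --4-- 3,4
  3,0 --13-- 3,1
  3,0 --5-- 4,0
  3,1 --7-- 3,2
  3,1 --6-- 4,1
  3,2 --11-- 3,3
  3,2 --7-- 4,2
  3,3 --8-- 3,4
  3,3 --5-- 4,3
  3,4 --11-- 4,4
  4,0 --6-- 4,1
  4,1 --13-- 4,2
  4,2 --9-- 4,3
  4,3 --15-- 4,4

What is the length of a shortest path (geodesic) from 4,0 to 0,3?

Shortest path: 4,0 → 4,1 → 3,1 → 2,1 → 2,2 → 1,2 → 1,3 → 0,3, total weight = 32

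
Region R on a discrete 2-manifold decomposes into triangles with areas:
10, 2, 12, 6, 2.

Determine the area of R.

10 + 2 + 12 + 6 + 2 = 32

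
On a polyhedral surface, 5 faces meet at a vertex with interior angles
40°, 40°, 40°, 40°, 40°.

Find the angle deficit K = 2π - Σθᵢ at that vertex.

Sum of angles = 200°. K = 360° - 200° = 160° = 8π/9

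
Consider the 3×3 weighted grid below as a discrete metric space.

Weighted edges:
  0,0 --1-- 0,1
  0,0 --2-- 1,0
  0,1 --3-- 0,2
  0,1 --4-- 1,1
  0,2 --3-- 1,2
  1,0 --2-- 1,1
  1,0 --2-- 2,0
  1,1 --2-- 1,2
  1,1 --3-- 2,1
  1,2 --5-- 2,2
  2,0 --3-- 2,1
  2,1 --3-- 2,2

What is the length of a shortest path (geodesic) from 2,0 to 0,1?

Shortest path: 2,0 → 1,0 → 0,0 → 0,1, total weight = 5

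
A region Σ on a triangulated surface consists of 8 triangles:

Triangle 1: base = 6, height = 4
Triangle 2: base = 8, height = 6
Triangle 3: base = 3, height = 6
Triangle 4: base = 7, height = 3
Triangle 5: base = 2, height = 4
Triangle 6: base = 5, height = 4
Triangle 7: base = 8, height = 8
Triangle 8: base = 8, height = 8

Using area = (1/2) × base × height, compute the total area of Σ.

(1/2)×6×4 + (1/2)×8×6 + (1/2)×3×6 + (1/2)×7×3 + (1/2)×2×4 + (1/2)×5×4 + (1/2)×8×8 + (1/2)×8×8 = 133.5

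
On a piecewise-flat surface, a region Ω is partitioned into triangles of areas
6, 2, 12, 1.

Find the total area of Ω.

6 + 2 + 12 + 1 = 21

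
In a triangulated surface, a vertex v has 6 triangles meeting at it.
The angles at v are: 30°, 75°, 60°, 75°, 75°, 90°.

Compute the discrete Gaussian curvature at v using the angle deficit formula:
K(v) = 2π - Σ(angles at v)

Sum of angles = 405°. K = 360° - 405° = -45° = -π/4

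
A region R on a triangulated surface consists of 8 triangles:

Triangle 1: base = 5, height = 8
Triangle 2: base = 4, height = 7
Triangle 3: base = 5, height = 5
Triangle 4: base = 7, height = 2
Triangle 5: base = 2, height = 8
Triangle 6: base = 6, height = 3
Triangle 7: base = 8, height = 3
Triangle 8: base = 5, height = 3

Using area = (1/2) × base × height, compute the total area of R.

(1/2)×5×8 + (1/2)×4×7 + (1/2)×5×5 + (1/2)×7×2 + (1/2)×2×8 + (1/2)×6×3 + (1/2)×8×3 + (1/2)×5×3 = 90.0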